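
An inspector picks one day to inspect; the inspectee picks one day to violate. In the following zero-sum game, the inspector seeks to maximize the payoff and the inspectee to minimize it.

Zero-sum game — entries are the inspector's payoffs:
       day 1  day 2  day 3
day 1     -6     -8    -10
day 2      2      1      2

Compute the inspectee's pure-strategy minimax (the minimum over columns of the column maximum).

1

The worst case (largest entry) in each column is day 1: 2, day 2: 1, day 3: 2.
The best (smallest) of these is 1.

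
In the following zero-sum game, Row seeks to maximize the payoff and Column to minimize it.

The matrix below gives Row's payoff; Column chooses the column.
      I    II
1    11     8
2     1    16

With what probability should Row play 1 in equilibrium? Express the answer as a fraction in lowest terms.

Row minima are 8 and 1, so Row's maximin is 8; column maxima are 11 and 16, so Column's minimax is 11. These differ, so the equilibrium is in mixed strategies.
Let Row play 1 with probability p. Column is indifferent when 11p + (1−p) = 8p + 16(1−p), giving p = 5/6.

5/6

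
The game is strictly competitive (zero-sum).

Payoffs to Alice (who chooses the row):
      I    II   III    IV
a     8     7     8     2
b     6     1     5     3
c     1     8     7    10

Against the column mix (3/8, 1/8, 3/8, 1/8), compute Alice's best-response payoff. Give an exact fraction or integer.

57/8

a: (8)·(3/8) + (7)·(1/8) + (8)·(3/8) + (2)·(1/8) = 57/8.
b: (6)·(3/8) + (1)·(1/8) + (5)·(3/8) + (3)·(1/8) = 37/8.
c: (1)·(3/8) + (8)·(1/8) + (7)·(3/8) + (10)·(1/8) = 21/4.
The best pure response is a with expected payoff 57/8.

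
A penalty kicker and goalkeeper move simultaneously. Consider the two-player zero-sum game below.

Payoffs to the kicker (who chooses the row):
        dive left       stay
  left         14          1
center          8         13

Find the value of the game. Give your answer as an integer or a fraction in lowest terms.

29/3

Row minima are 1 and 8, so the kicker's maximin is 8; column maxima are 14 and 13, so the goalkeeper's minimax is 13. These differ, so the equilibrium is in mixed strategies.
Let the kicker play left with probability p. The goalkeeper is indifferent when 14p + 8(1−p) = p + 13(1−p), giving p = 5/18.
Let the goalkeeper play dive left with probability q. The kicker is indifferent when 14q + (1−q) = 8q + 13(1−q), giving q = 2/3.
The value is 14·(2/3) + (1)·(1/3) = 29/3.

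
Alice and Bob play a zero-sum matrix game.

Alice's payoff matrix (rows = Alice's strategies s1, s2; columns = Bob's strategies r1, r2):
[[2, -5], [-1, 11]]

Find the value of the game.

Row minima are -5 and -1, so Alice's maximin is -1; column maxima are 2 and 11, so Bob's minimax is 2. These differ, so the equilibrium is in mixed strategies.
Let Alice play s1 with probability p. Bob is indifferent when 2p − (1−p) = −5p + 11(1−p), giving p = 12/19.
Let Bob play r1 with probability q. Alice is indifferent when 2q − 5(1−q) = −q + 11(1−q), giving q = 16/19.
The value is 2·(16/19) + (-5)·(3/19) = 17/19.

17/19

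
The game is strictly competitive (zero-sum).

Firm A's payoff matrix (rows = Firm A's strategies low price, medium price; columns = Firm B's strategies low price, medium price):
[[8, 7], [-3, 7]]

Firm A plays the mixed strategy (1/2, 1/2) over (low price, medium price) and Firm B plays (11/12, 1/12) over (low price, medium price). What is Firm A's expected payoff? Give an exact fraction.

Against (11/12, 1/12), each row's expected payoff is low price: 95/12; medium price: -13/6.
Taking the (1/2, 1/2)-weighted average: (1/2)·(95/12) + (1/2)·(-13/6) = 23/8.

23/8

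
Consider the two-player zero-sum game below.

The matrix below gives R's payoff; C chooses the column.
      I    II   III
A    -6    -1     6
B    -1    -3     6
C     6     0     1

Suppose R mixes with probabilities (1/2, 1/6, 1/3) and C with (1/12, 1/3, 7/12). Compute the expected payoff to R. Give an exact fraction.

151/72

Against (1/12, 1/3, 7/12), each row's expected payoff is A: 8/3; B: 29/12; C: 13/12.
Taking the (1/2, 1/6, 1/3)-weighted average: (1/2)·(8/3) + (1/6)·(29/12) + (1/3)·(13/12) = 151/72.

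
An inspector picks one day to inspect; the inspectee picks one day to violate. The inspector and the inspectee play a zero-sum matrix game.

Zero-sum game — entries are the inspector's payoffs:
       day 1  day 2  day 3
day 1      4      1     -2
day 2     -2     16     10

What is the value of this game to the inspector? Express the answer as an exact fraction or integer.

Column day 2 is strictly dominated by day 3 for the inspectee (it gives the inspector more in every row).
The remaining 2×2 game on (day 1, day 2) × (day 1, day 3) has no saddle point. Let the inspector play day 1 with probability p; indifference gives 4p − 2(1−p) = −2p + 10(1−p), so p = 2/3.
Similarly the inspectee's optimal q on day 1 is 2/3, and the value is 4·(2/3) + (-2)·(1/3) = 2.

2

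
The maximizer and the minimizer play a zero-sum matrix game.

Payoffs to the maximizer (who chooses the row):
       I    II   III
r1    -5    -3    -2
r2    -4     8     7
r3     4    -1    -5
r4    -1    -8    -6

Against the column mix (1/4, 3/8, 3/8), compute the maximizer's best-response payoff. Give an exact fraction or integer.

r1: (-5)·(1/4) + (-3)·(3/8) + (-2)·(3/8) = -25/8.
r2: (-4)·(1/4) + (8)·(3/8) + (7)·(3/8) = 37/8.
r3: (4)·(1/4) + (-1)·(3/8) + (-5)·(3/8) = -5/4.
r4: (-1)·(1/4) + (-8)·(3/8) + (-6)·(3/8) = -11/2.
The best pure response is r2 with expected payoff 37/8.

37/8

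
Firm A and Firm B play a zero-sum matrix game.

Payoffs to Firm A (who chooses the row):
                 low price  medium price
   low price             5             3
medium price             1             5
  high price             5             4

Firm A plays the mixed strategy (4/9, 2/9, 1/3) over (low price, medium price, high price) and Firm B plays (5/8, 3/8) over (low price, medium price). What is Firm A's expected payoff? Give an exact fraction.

287/72

Against (5/8, 3/8), each row's expected payoff is low price: 17/4; medium price: 5/2; high price: 37/8.
Taking the (4/9, 2/9, 1/3)-weighted average: (4/9)·(17/4) + (2/9)·(5/2) + (1/3)·(37/8) = 287/72.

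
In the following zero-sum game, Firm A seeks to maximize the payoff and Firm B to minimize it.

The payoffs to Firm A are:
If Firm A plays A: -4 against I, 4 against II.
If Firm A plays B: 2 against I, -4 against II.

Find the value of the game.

Row minima are -4 and -4, so Firm A's maximin is -4; column maxima are 2 and 4, so Firm B's minimax is 2. These differ, so the equilibrium is in mixed strategies.
Let Firm A play A with probability p. Firm B is indifferent when −4p + 2(1−p) = 4p − 4(1−p), giving p = 3/7.
Let Firm B play I with probability q. Firm A is indifferent when −4q + 4(1−q) = 2q − 4(1−q), giving q = 4/7.
The value is -4·(4/7) + (4)·(3/7) = -4/7.

-4/7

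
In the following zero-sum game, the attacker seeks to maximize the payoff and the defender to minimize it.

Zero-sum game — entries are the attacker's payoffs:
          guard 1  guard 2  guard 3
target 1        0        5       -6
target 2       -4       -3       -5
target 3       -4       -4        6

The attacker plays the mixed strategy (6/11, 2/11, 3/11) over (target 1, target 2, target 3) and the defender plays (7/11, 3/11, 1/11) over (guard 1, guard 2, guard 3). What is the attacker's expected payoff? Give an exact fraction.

Against (7/11, 3/11, 1/11), each row's expected payoff is target 1: 9/11; target 2: -42/11; target 3: -34/11.
Taking the (6/11, 2/11, 3/11)-weighted average: (6/11)·(9/11) + (2/11)·(-42/11) + (3/11)·(-34/11) = -12/11.

-12/11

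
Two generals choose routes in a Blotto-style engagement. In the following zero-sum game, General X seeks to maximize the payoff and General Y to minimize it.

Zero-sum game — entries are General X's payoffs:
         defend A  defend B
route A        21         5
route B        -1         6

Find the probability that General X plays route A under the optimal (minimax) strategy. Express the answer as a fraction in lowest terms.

7/23

Row minima are 5 and -1, so General X's maximin is 5; column maxima are 21 and 6, so General Y's minimax is 6. These differ, so the equilibrium is in mixed strategies.
Let General X play route A with probability p. General Y is indifferent when 21p − (1−p) = 5p + 6(1−p), giving p = 7/23.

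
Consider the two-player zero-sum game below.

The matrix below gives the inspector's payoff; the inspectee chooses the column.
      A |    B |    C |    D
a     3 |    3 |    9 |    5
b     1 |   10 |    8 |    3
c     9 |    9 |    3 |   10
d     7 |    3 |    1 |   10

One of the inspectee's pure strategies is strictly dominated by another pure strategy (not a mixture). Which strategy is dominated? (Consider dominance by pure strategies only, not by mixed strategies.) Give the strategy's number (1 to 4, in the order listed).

4

The inspectee prefers columns that give the inspector less. Compare D with A: 3 < 5, 1 < 3, 9 < 10, 7 < 10.
So A strictly dominates D for the inspectee; D is strictly dominated.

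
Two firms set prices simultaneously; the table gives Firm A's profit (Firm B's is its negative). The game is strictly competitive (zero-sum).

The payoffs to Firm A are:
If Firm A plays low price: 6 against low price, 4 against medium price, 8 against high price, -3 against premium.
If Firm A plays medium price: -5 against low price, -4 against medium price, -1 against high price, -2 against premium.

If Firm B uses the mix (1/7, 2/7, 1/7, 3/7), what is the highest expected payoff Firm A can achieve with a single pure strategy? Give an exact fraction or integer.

low price: (6)·(1/7) + (4)·(2/7) + (8)·(1/7) + (-3)·(3/7) = 13/7.
medium price: (-5)·(1/7) + (-4)·(2/7) + (-1)·(1/7) + (-2)·(3/7) = -20/7.
The best pure response is low price with expected payoff 13/7.

13/7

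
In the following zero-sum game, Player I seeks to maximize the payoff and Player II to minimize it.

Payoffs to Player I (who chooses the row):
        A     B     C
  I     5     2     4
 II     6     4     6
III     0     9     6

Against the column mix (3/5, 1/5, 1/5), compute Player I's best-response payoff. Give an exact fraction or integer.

28/5

I: (5)·(3/5) + (2)·(1/5) + (4)·(1/5) = 21/5.
II: (6)·(3/5) + (4)·(1/5) + (6)·(1/5) = 28/5.
III: (0)·(3/5) + (9)·(1/5) + (6)·(1/5) = 3.
The best pure response is II with expected payoff 28/5.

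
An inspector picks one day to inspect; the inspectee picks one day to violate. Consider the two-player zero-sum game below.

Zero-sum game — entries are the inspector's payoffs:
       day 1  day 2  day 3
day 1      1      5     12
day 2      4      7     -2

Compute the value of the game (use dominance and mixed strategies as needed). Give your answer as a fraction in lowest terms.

Column day 2 is strictly dominated by day 1 for the inspectee (it gives the inspector more in every row).
The remaining 2×2 game on (day 1, day 2) × (day 1, day 3) has no saddle point. Let the inspector play day 1 with probability p; indifference gives p + 4(1−p) = 12p − 2(1−p), so p = 6/17.
Similarly the inspectee's optimal q on day 1 is 14/17, and the value is 1·(14/17) + (12)·(3/17) = 50/17.

50/17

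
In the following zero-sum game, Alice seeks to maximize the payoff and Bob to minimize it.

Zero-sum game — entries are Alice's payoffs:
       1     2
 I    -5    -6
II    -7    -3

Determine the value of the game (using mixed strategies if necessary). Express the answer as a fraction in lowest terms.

Row minima are -6 and -7, so Alice's maximin is -6; column maxima are -5 and -3, so Bob's minimax is -5. These differ, so the equilibrium is in mixed strategies.
Let Alice play I with probability p. Bob is indifferent when −5p − 7(1−p) = −6p − 3(1−p), giving p = 4/5.
Let Bob play 1 with probability q. Alice is indifferent when −5q − 6(1−q) = −7q − 3(1−q), giving q = 3/5.
The value is -5·(3/5) + (-6)·(2/5) = -27/5.

-27/5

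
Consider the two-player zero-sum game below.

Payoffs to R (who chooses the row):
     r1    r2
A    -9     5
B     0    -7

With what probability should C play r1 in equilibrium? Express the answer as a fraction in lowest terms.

4/7

Row minima are -9 and -7, so R's maximin is -7; column maxima are 0 and 5, so C's minimax is 0. These differ, so the equilibrium is in mixed strategies.
Let C play r1 with probability q. R is indifferent when −9q + 5(1−q) = −7(1−q), giving q = 4/7.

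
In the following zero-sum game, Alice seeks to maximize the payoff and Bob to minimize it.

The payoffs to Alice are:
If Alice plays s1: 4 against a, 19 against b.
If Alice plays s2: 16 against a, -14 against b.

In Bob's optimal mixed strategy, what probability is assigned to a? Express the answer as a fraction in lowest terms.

11/15

Row minima are 4 and -14, so Alice's maximin is 4; column maxima are 16 and 19, so Bob's minimax is 16. These differ, so the equilibrium is in mixed strategies.
Let Bob play a with probability q. Alice is indifferent when 4q + 19(1−q) = 16q − 14(1−q), giving q = 11/15.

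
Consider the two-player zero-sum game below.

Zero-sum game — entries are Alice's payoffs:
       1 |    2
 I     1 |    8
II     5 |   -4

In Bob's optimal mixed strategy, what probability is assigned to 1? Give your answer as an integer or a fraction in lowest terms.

3/4

Row minima are 1 and -4, so Alice's maximin is 1; column maxima are 5 and 8, so Bob's minimax is 5. These differ, so the equilibrium is in mixed strategies.
Let Bob play 1 with probability q. Alice is indifferent when q + 8(1−q) = 5q − 4(1−q), giving q = 3/4.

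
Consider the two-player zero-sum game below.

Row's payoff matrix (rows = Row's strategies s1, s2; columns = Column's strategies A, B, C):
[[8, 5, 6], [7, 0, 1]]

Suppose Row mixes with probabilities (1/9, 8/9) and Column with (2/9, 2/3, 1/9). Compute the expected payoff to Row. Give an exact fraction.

Against (2/9, 2/3, 1/9), each row's expected payoff is s1: 52/9; s2: 5/3.
Taking the (1/9, 8/9)-weighted average: (1/9)·(52/9) + (8/9)·(5/3) = 172/81.

172/81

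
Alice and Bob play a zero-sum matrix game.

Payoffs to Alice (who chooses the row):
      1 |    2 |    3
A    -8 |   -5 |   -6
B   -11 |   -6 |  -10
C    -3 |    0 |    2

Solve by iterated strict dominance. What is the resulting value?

-3

Column 3 is strictly dominated by 1 for Bob (-8<-6, -11<-10, -3<2); eliminate 3.
Column 2 is strictly dominated by 1 for Bob (-8<-5, -11<-6, -3<0); eliminate 2.
Row A is strictly dominated by row C (-3>-8); eliminate A.
Row B is strictly dominated by row C (-3>-11); eliminate B.
Only (C, 1) remains, with payoff -3.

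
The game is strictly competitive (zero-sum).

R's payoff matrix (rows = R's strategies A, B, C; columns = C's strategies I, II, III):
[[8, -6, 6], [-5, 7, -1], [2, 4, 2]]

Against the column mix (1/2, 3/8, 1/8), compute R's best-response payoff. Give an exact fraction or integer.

A: (8)·(1/2) + (-6)·(3/8) + (6)·(1/8) = 5/2.
B: (-5)·(1/2) + (7)·(3/8) + (-1)·(1/8) = 0.
C: (2)·(1/2) + (4)·(3/8) + (2)·(1/8) = 11/4.
The best pure response is C with expected payoff 11/4.

11/4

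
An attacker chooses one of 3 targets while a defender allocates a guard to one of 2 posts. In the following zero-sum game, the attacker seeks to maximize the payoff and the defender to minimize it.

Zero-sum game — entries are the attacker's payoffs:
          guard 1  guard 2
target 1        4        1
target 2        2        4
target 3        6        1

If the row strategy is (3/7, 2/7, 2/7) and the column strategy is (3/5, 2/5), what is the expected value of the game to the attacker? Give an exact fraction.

Against (3/5, 2/5), each row's expected payoff is target 1: 14/5; target 2: 14/5; target 3: 4.
Taking the (3/7, 2/7, 2/7)-weighted average: (3/7)·(14/5) + (2/7)·(14/5) + (2/7)·(4) = 22/7.

22/7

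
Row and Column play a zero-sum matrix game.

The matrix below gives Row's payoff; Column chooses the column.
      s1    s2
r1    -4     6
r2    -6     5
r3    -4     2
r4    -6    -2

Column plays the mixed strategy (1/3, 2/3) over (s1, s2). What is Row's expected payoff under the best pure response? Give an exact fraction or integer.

8/3

r1: (-4)·(1/3) + (6)·(2/3) = 8/3.
r2: (-6)·(1/3) + (5)·(2/3) = 4/3.
r3: (-4)·(1/3) + (2)·(2/3) = 0.
r4: (-6)·(1/3) + (-2)·(2/3) = -10/3.
The best pure response is r1 with expected payoff 8/3.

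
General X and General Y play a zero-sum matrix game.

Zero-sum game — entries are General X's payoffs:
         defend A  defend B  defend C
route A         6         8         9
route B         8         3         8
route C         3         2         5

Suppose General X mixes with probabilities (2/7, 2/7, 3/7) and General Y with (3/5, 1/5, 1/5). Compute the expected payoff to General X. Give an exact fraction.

188/35

Against (3/5, 1/5, 1/5), each row's expected payoff is route A: 7; route B: 7; route C: 16/5.
Taking the (2/7, 2/7, 3/7)-weighted average: (2/7)·(7) + (2/7)·(7) + (3/7)·(16/5) = 188/35.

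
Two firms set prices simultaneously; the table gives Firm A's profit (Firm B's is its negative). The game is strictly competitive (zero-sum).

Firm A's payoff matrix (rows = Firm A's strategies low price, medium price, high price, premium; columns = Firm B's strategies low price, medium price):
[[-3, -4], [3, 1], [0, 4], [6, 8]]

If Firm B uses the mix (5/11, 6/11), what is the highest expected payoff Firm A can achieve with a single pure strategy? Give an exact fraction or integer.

78/11

low price: (-3)·(5/11) + (-4)·(6/11) = -39/11.
medium price: (3)·(5/11) + (1)·(6/11) = 21/11.
high price: (0)·(5/11) + (4)·(6/11) = 24/11.
premium: (6)·(5/11) + (8)·(6/11) = 78/11.
The best pure response is premium with expected payoff 78/11.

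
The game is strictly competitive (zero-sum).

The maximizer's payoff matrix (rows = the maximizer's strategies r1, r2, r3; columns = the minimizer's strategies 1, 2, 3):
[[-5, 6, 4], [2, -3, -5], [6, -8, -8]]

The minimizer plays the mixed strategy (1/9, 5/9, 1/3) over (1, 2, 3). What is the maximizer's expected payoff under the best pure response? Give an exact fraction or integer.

r1: (-5)·(1/9) + (6)·(5/9) + (4)·(1/3) = 37/9.
r2: (2)·(1/9) + (-3)·(5/9) + (-5)·(1/3) = -28/9.
r3: (6)·(1/9) + (-8)·(5/9) + (-8)·(1/3) = -58/9.
The best pure response is r1 with expected payoff 37/9.

37/9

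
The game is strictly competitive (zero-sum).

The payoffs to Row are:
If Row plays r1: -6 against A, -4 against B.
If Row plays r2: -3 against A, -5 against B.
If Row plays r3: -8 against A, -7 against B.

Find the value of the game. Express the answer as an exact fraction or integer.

Row r3 is strictly dominated by row r1, so Row never plays it.
The remaining 2×2 game on (r1, r2) × (A, B) has no saddle point. Let Row play r1 with probability p; indifference gives −6p − 3(1−p) = −4p − 5(1−p), so p = 1/2.
Similarly Column's optimal q on A is 1/4, and the value is -6·(1/4) + (-4)·(3/4) = -9/2.

-9/2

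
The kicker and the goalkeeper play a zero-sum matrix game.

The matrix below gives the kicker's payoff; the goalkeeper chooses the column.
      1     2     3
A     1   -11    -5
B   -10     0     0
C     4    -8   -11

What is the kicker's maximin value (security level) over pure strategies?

The worst-case payoff for each row is A: -11, B: -10, C: -11.
The best of these is -10.

-10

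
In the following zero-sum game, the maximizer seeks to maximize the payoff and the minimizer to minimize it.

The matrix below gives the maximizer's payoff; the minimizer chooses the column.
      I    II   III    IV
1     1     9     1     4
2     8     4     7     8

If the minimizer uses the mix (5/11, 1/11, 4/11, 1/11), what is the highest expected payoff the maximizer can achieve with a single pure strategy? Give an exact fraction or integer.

80/11

1: (1)·(5/11) + (9)·(1/11) + (1)·(4/11) + (4)·(1/11) = 2.
2: (8)·(5/11) + (4)·(1/11) + (7)·(4/11) + (8)·(1/11) = 80/11.
The best pure response is 2 with expected payoff 80/11.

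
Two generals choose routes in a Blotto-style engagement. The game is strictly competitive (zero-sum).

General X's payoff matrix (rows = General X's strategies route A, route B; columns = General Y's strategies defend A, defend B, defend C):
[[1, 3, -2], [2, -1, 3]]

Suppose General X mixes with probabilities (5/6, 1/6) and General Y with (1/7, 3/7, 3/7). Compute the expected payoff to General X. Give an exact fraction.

2/3

Against (1/7, 3/7, 3/7), each row's expected payoff is route A: 4/7; route B: 8/7.
Taking the (5/6, 1/6)-weighted average: (5/6)·(4/7) + (1/6)·(8/7) = 2/3.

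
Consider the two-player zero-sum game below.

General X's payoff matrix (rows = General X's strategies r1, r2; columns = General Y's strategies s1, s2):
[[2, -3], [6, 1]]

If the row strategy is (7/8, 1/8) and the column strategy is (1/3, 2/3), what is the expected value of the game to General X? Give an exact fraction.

Against (1/3, 2/3), each row's expected payoff is r1: -4/3; r2: 8/3.
Taking the (7/8, 1/8)-weighted average: (7/8)·(-4/3) + (1/8)·(8/3) = -5/6.

-5/6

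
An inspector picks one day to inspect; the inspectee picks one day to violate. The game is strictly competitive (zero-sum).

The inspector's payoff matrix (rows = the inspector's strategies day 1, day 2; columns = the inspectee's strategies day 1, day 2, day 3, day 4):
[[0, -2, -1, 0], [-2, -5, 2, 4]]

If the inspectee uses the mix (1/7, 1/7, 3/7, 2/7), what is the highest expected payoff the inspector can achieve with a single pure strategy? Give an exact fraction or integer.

day 1: (0)·(1/7) + (-2)·(1/7) + (-1)·(3/7) + (0)·(2/7) = -5/7.
day 2: (-2)·(1/7) + (-5)·(1/7) + (2)·(3/7) + (4)·(2/7) = 1.
The best pure response is day 2 with expected payoff 1.

1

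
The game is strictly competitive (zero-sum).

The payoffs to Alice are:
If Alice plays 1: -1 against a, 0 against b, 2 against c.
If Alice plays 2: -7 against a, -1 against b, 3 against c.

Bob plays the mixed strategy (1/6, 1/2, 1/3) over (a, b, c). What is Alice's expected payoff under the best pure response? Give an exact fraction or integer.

1/2

1: (-1)·(1/6) + (0)·(1/2) + (2)·(1/3) = 1/2.
2: (-7)·(1/6) + (-1)·(1/2) + (3)·(1/3) = -2/3.
The best pure response is 1 with expected payoff 1/2.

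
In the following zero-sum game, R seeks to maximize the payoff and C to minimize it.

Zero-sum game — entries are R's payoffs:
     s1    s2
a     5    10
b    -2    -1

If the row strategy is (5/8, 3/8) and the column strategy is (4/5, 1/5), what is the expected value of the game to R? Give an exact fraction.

Against (4/5, 1/5), each row's expected payoff is a: 6; b: -9/5.
Taking the (5/8, 3/8)-weighted average: (5/8)·(6) + (3/8)·(-9/5) = 123/40.

123/40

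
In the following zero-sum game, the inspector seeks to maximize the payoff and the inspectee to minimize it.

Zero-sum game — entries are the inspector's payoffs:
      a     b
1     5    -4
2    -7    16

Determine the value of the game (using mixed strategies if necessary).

13/8

Row minima are -4 and -7, so the inspector's maximin is -4; column maxima are 5 and 16, so the inspectee's minimax is 5. These differ, so the equilibrium is in mixed strategies.
Let the inspector play 1 with probability p. The inspectee is indifferent when 5p − 7(1−p) = −4p + 16(1−p), giving p = 23/32.
Let the inspectee play a with probability q. The inspector is indifferent when 5q − 4(1−q) = −7q + 16(1−q), giving q = 5/8.
The value is 5·(5/8) + (-4)·(3/8) = 13/8.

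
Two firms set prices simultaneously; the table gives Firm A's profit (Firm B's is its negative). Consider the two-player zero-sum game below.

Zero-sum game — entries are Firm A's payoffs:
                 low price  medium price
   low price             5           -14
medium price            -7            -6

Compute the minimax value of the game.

-32/5

Row minima are -14 and -7, so Firm A's maximin is -7; column maxima are 5 and -6, so Firm B's minimax is -6. These differ, so the equilibrium is in mixed strategies.
Let Firm A play low price with probability p. Firm B is indifferent when 5p − 7(1−p) = −14p − 6(1−p), giving p = 1/20.
Let Firm B play low price with probability q. Firm A is indifferent when 5q − 14(1−q) = −7q − 6(1−q), giving q = 2/5.
The value is 5·(2/5) + (-14)·(3/5) = -32/5.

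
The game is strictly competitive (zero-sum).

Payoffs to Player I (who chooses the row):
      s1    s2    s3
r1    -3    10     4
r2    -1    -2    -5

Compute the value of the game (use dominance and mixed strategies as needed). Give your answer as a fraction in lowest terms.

Column s2 is strictly dominated by s3 for Player II (it gives Player I more in every row).
The remaining 2×2 game on (r1, r2) × (s1, s3) has no saddle point. Let Player I play r1 with probability p; indifference gives −3p − (1−p) = 4p − 5(1−p), so p = 4/11.
Similarly Player II's optimal q on s1 is 9/11, and the value is -3·(9/11) + (4)·(2/11) = -19/11.

-19/11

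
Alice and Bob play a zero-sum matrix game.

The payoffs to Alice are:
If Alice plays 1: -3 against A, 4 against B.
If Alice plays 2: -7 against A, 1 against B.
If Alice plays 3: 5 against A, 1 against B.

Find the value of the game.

Row 2 is strictly dominated by row 1, so Alice never plays it.
The remaining 2×2 game on (1, 3) × (A, B) has no saddle point. Let Alice play 1 with probability p; indifference gives −3p + 5(1−p) = 4p + (1−p), so p = 4/11.
Similarly Bob's optimal q on A is 3/11, and the value is -3·(3/11) + (4)·(8/11) = 23/11.

23/11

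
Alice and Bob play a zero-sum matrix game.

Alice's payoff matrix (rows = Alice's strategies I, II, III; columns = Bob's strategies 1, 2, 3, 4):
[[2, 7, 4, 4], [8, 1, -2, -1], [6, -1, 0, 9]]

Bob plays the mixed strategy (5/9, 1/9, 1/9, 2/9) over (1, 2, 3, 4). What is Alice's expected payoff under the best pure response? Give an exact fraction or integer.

47/9

I: (2)·(5/9) + (7)·(1/9) + (4)·(1/9) + (4)·(2/9) = 29/9.
II: (8)·(5/9) + (1)·(1/9) + (-2)·(1/9) + (-1)·(2/9) = 37/9.
III: (6)·(5/9) + (-1)·(1/9) + (0)·(1/9) + (9)·(2/9) = 47/9.
The best pure response is III with expected payoff 47/9.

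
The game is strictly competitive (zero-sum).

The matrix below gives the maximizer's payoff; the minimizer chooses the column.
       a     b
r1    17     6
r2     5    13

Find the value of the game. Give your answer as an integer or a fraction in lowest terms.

191/19

Row minima are 6 and 5, so the maximizer's maximin is 6; column maxima are 17 and 13, so the minimizer's minimax is 13. These differ, so the equilibrium is in mixed strategies.
Let the maximizer play r1 with probability p. The minimizer is indifferent when 17p + 5(1−p) = 6p + 13(1−p), giving p = 8/19.
Let the minimizer play a with probability q. The maximizer is indifferent when 17q + 6(1−q) = 5q + 13(1−q), giving q = 7/19.
The value is 17·(7/19) + (6)·(12/19) = 191/19.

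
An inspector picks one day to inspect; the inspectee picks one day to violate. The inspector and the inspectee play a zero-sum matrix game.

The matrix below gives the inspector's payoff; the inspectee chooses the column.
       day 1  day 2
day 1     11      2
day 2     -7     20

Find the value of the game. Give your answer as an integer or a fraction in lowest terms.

Row minima are 2 and -7, so the inspector's maximin is 2; column maxima are 11 and 20, so the inspectee's minimax is 11. These differ, so the equilibrium is in mixed strategies.
Let the inspector play day 1 with probability p. The inspectee is indifferent when 11p − 7(1−p) = 2p + 20(1−p), giving p = 3/4.
Let the inspectee play day 1 with probability q. The inspector is indifferent when 11q + 2(1−q) = −7q + 20(1−q), giving q = 1/2.
The value is 11·(1/2) + (2)·(1/2) = 13/2.

13/2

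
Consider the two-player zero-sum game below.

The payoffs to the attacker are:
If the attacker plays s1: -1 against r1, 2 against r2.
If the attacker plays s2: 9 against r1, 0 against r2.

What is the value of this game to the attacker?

3/2

Row minima are -1 and 0, so the attacker's maximin is 0; column maxima are 9 and 2, so the defender's minimax is 2. These differ, so the equilibrium is in mixed strategies.
Let the attacker play s1 with probability p. The defender is indifferent when −p + 9(1−p) = 2p, giving p = 3/4.
Let the defender play r1 with probability q. The attacker is indifferent when −q + 2(1−q) = 9q, giving q = 1/6.
The value is -1·(1/6) + (2)·(5/6) = 3/2.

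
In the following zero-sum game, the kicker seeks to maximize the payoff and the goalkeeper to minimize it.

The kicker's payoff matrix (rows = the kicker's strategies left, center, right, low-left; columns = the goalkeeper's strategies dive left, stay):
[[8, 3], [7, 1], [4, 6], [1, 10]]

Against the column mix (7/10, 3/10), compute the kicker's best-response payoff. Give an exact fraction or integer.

left: (8)·(7/10) + (3)·(3/10) = 13/2.
center: (7)·(7/10) + (1)·(3/10) = 26/5.
right: (4)·(7/10) + (6)·(3/10) = 23/5.
low-left: (1)·(7/10) + (10)·(3/10) = 37/10.
The best pure response is left with expected payoff 13/2.

13/2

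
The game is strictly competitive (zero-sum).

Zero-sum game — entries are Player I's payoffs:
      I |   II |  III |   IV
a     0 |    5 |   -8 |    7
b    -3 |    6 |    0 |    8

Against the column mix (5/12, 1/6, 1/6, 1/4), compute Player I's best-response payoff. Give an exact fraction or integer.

a: (0)·(5/12) + (5)·(1/6) + (-8)·(1/6) + (7)·(1/4) = 5/4.
b: (-3)·(5/12) + (6)·(1/6) + (0)·(1/6) + (8)·(1/4) = 7/4.
The best pure response is b with expected payoff 7/4.

7/4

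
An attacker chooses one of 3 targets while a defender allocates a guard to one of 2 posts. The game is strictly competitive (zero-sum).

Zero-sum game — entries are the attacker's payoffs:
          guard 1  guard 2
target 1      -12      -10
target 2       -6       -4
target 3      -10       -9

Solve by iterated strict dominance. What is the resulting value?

-6

Column guard 2 is strictly dominated by guard 1 for the defender (-12<-10, -6<-4, -10<-9); eliminate guard 2.
Row target 1 is strictly dominated by row target 2 (-6>-12); eliminate target 1.
Row target 3 is strictly dominated by row target 2 (-6>-10); eliminate target 3.
Only (target 2, guard 1) remains, with payoff -6.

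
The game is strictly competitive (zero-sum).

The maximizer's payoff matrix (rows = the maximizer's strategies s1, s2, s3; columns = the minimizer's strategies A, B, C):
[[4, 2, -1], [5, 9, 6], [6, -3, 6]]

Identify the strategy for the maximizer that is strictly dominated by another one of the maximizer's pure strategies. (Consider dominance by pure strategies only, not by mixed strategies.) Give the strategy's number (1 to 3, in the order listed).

Compare s1 with s2: 5 > 4, 9 > 2, 6 > -1.
So s2 strictly dominates s1 for the maximizer; s1 is strictly dominated.

1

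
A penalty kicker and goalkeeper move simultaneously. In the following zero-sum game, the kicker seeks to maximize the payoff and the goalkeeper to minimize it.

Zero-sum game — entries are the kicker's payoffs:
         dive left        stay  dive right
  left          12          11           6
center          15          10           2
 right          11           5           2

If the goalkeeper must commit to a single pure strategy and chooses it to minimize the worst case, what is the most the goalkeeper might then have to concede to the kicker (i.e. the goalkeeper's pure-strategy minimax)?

The worst case (largest entry) in each column is dive left: 15, stay: 11, dive right: 6.
The best (smallest) of these is 6.

6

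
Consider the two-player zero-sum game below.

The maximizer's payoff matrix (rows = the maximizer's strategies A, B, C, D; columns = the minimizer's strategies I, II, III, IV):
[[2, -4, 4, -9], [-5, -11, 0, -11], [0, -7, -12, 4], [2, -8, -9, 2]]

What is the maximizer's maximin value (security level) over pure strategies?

The worst-case payoff for each row is A: -9, B: -11, C: -12, D: -9.
The best of these is -9.

-9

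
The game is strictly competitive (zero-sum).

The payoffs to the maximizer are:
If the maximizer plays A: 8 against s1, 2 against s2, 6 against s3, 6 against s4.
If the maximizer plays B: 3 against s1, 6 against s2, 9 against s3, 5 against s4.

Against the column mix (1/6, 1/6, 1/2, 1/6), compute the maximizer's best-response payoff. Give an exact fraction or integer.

A: (8)·(1/6) + (2)·(1/6) + (6)·(1/2) + (6)·(1/6) = 17/3.
B: (3)·(1/6) + (6)·(1/6) + (9)·(1/2) + (5)·(1/6) = 41/6.
The best pure response is B with expected payoff 41/6.

41/6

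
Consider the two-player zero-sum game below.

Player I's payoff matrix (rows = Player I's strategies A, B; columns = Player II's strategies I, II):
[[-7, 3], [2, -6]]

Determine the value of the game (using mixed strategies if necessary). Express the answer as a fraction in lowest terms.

Row minima are -7 and -6, so Player I's maximin is -6; column maxima are 2 and 3, so Player II's minimax is 2. These differ, so the equilibrium is in mixed strategies.
Let Player I play A with probability p. Player II is indifferent when −7p + 2(1−p) = 3p − 6(1−p), giving p = 4/9.
Let Player II play I with probability q. Player I is indifferent when −7q + 3(1−q) = 2q − 6(1−q), giving q = 1/2.
The value is -7·(1/2) + (3)·(1/2) = -2.

-2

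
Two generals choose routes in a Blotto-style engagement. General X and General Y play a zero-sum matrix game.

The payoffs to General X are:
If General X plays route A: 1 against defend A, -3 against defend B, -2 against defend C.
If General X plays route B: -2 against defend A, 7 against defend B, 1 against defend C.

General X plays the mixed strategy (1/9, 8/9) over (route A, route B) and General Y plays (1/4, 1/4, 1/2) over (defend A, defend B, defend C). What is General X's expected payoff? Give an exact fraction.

Against (1/4, 1/4, 1/2), each row's expected payoff is route A: -3/2; route B: 7/4.
Taking the (1/9, 8/9)-weighted average: (1/9)·(-3/2) + (8/9)·(7/4) = 25/18.

25/18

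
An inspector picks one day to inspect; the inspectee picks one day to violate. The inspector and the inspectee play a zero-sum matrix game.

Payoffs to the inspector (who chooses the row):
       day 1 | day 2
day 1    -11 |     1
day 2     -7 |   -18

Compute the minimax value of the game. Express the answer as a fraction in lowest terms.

Row minima are -11 and -18, so the inspector's maximin is -11; column maxima are -7 and 1, so the inspectee's minimax is -7. These differ, so the equilibrium is in mixed strategies.
Let the inspector play day 1 with probability p. The inspectee is indifferent when −11p − 7(1−p) = p − 18(1−p), giving p = 11/23.
Let the inspectee play day 1 with probability q. The inspector is indifferent when −11q + (1−q) = −7q − 18(1−q), giving q = 19/23.
The value is -11·(19/23) + (1)·(4/23) = -205/23.

-205/23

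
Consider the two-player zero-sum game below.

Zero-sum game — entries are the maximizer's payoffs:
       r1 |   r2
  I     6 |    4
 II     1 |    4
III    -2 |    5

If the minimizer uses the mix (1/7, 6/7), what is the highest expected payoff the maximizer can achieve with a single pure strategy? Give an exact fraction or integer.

30/7

I: (6)·(1/7) + (4)·(6/7) = 30/7.
II: (1)·(1/7) + (4)·(6/7) = 25/7.
III: (-2)·(1/7) + (5)·(6/7) = 4.
The best pure response is I with expected payoff 30/7.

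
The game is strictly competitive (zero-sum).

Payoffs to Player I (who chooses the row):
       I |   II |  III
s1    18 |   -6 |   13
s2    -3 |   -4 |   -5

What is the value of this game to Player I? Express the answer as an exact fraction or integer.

-41/10

Column I is strictly dominated by III for Player II (it gives Player I more in every row).
The remaining 2×2 game on (s1, s2) × (II, III) has no saddle point. Let Player I play s1 with probability p; indifference gives −6p − 4(1−p) = 13p − 5(1−p), so p = 1/20.
Similarly Player II's optimal q on II is 9/10, and the value is -6·(9/10) + (13)·(1/10) = -41/10.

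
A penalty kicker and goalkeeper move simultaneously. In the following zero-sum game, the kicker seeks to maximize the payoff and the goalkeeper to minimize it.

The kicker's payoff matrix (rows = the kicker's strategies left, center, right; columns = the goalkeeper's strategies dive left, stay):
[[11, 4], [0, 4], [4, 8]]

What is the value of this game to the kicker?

72/11

Row center is strictly dominated by row right, so the kicker never plays it.
The remaining 2×2 game on (left, right) × (dive left, stay) has no saddle point. Let the kicker play left with probability p; indifference gives 11p + 4(1−p) = 4p + 8(1−p), so p = 4/11.
Similarly the goalkeeper's optimal q on dive left is 4/11, and the value is 11·(4/11) + (4)·(7/11) = 72/11.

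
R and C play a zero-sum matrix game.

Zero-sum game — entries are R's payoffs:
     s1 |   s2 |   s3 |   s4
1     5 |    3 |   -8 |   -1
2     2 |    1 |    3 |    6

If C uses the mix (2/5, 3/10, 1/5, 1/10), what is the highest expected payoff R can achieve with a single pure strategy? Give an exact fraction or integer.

23/10

1: (5)·(2/5) + (3)·(3/10) + (-8)·(1/5) + (-1)·(1/10) = 6/5.
2: (2)·(2/5) + (1)·(3/10) + (3)·(1/5) + (6)·(1/10) = 23/10.
The best pure response is 2 with expected payoff 23/10.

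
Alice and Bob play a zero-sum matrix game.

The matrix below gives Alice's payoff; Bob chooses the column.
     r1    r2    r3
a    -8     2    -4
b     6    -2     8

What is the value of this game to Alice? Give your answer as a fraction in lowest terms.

-2/9

Column r3 is strictly dominated by r1 for Bob (it gives Alice more in every row).
The remaining 2×2 game on (a, b) × (r1, r2) has no saddle point. Let Alice play a with probability p; indifference gives −8p + 6(1−p) = 2p − 2(1−p), so p = 4/9.
Similarly Bob's optimal q on r1 is 2/9, and the value is -8·(2/9) + (2)·(7/9) = -2/9.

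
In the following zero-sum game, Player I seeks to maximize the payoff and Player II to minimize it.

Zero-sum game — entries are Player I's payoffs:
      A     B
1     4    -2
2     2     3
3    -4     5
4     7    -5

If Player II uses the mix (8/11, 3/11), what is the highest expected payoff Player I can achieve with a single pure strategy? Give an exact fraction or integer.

1: (4)·(8/11) + (-2)·(3/11) = 26/11.
2: (2)·(8/11) + (3)·(3/11) = 25/11.
3: (-4)·(8/11) + (5)·(3/11) = -17/11.
4: (7)·(8/11) + (-5)·(3/11) = 41/11.
The best pure response is 4 with expected payoff 41/11.

41/11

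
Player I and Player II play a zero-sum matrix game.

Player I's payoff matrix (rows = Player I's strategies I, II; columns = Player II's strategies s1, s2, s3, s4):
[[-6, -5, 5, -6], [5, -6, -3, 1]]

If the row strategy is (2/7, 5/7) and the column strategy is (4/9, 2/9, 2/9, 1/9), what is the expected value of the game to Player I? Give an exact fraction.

Against (4/9, 2/9, 2/9, 1/9), each row's expected payoff is I: -10/3; II: 1/3.
Taking the (2/7, 5/7)-weighted average: (2/7)·(-10/3) + (5/7)·(1/3) = -5/7.

-5/7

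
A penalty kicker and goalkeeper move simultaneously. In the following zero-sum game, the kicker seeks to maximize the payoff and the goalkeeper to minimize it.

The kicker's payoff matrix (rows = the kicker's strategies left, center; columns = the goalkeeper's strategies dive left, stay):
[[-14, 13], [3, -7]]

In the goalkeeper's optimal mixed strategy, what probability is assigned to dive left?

20/37

Row minima are -14 and -7, so the kicker's maximin is -7; column maxima are 3 and 13, so the goalkeeper's minimax is 3. These differ, so the equilibrium is in mixed strategies.
Let the goalkeeper play dive left with probability q. The kicker is indifferent when −14q + 13(1−q) = 3q − 7(1−q), giving q = 20/37.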